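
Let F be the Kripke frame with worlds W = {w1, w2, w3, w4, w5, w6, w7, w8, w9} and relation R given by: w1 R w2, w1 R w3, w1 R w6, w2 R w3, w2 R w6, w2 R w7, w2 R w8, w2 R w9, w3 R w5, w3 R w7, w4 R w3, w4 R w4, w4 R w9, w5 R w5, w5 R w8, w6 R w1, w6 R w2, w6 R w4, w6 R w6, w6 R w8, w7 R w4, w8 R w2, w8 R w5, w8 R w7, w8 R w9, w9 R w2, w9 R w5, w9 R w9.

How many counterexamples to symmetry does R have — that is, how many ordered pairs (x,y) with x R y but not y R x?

14

Enumerating: (w1,w2), (w1,w3), (w2,w3), (w2,w7), (w3,w5), (w3,w7), (w4,w3), (w4,w9), (w6,w4), (w6,w8), (w7,w4), (w8,w7), (w8,w9), (w9,w5).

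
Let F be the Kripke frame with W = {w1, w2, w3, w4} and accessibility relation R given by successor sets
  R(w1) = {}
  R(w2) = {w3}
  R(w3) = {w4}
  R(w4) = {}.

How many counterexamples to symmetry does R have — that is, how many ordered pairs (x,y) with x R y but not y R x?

2

Enumerating: (w2,w3), (w3,w4).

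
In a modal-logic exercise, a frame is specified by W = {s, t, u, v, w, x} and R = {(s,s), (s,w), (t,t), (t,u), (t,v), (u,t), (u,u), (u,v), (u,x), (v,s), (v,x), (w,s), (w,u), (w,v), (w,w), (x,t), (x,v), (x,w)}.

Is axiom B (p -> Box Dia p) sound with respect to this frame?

No

By correspondence theory, B is valid on a frame iff R is symmetric.
Symmetric: no — t R v but not v R t.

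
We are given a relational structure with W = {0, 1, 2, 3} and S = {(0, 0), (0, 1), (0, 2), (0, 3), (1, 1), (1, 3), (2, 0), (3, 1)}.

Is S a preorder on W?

Reflexive: no — 2 is not related to itself.
Transitive: no — 2 S 0 and 0 S 1, but not 2 S 1.
So S is not a preorder.

No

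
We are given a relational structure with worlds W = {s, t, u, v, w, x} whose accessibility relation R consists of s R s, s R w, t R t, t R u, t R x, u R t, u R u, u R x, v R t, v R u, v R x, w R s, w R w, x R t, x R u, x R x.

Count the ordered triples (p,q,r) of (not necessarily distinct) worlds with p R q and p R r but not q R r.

R is Euclidean; there are no such tuples.

0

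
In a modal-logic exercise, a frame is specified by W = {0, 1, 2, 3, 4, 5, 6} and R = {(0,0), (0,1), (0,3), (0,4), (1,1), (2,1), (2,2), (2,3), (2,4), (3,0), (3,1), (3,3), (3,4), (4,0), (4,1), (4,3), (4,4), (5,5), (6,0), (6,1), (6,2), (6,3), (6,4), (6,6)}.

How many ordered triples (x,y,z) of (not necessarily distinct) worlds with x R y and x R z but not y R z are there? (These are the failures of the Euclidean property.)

27

Enumerating: (0,1,0), (0,1,3), (0,1,4), (2,1,2), (2,1,3), (2,1,4), (2,3,2), (2,4,2), (3,1,0), (3,1,3), (3,1,4), (4,1,0), … and 15 more.
Total: 27.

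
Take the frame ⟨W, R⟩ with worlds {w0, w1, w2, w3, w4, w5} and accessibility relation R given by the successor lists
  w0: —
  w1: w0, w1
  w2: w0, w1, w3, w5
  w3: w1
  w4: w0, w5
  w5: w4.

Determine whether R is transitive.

No

Transitive: no — w2 R w5 and w5 R w4, but not w2 R w4.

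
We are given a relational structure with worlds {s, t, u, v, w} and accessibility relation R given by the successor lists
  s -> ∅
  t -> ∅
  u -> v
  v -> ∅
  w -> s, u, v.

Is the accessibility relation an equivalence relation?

Reflexive: no — s is not related to itself.
Symmetric: no — u R v but not v R u.
Transitive: yes — every two-step R-path is closed by a direct edge.
So R is not an equivalence relation.

No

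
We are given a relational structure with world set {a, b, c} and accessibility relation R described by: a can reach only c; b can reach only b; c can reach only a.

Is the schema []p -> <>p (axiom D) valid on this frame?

Axiom D corresponds to the accessibility relation being serial.
Serial: yes — every world has a successor (e.g. a R c).

Yes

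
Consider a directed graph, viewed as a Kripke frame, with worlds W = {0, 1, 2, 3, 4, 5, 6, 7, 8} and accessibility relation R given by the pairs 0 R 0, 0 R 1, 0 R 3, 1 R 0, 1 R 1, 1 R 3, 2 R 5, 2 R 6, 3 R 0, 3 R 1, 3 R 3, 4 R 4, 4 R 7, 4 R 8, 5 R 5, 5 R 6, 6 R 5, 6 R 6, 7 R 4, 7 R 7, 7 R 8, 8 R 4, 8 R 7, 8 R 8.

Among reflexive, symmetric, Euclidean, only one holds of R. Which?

Euclidean

Reflexive: no — 2 is not related to itself.
Symmetric: no — 2 R 5 but not 5 R 2.
Euclidean: yes — any two successors of a common world are R-related.
Only Euclidean holds.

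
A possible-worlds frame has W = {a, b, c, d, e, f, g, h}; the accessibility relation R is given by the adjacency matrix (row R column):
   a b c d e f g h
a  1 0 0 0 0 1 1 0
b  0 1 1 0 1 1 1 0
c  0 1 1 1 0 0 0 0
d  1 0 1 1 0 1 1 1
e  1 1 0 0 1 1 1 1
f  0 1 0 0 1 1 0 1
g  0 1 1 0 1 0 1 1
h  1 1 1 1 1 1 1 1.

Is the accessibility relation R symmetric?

No

Symmetric: no — a R f but not f R a.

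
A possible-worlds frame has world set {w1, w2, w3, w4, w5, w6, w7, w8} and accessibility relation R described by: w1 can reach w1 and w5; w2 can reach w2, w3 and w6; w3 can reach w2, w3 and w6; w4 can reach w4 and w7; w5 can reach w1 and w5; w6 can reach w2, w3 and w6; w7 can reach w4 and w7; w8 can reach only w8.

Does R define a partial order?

No

Reflexive: yes — every world is R-related to itself.
Transitive: yes — every two-step R-path is closed by a direct edge.
Antisymmetric: no — w1 R w5 and w5 R w1 with w1 ≠ w5.
So R is not a partial order.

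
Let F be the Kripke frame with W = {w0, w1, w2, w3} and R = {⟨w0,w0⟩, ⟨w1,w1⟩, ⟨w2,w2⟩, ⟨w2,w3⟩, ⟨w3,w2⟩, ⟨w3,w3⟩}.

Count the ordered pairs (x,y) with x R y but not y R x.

R is symmetric; there are no such tuples.

0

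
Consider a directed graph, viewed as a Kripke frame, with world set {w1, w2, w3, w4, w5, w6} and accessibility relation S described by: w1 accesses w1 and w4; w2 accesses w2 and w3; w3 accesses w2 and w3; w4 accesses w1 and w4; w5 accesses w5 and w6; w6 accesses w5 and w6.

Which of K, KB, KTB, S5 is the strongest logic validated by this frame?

S5

Symmetric (axiom B): yes — every pair in S has its reverse in S.
Reflexive (axiom T): yes — every world is S-related to itself.
Euclidean (axiom 5): yes — any two successors of a common world are S-related.
So F validates K, KB, KTB, S5. The strongest is S5.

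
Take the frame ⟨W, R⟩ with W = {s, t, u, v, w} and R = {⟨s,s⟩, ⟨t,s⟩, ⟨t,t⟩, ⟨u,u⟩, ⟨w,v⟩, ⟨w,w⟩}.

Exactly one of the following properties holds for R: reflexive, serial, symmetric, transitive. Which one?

Reflexive: no — v is not related to itself.
Serial: no — v has no R-successor.
Symmetric: no — t R s but not s R t.
Transitive: yes — every two-step R-path is closed by a direct edge.
Only transitive holds.

transitive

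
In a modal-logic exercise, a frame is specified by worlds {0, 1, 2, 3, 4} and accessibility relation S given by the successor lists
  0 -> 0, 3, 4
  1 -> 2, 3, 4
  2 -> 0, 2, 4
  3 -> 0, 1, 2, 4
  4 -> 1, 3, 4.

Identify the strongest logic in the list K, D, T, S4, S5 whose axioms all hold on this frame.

Serial (axiom D): yes — every world has a successor (e.g. 0 S 0).
Reflexive (axiom T): no — 1 is not related to itself.
Transitive (axiom 4): no — 0 S 3 and 3 S 1, but not 0 S 1.
Euclidean (axiom 5): no — 1 S 2 and 1 S 3, but not 2 S 3.
So F validates K, D; T would additionally require S to be reflexive. The strongest is D.

D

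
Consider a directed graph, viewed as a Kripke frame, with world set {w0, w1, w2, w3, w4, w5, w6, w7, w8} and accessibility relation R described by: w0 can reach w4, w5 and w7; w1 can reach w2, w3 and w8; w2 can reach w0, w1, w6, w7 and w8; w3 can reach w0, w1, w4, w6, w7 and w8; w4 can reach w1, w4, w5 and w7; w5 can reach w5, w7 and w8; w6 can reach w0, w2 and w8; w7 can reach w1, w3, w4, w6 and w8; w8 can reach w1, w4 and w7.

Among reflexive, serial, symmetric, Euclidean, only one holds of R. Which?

serial

Reflexive: no — w0 is not related to itself.
Serial: yes — every world has a successor (e.g. w0 R w4).
Symmetric: no — w0 R w4 but not w4 R w0.
Euclidean: no — w0 R w5 and w0 R w4, but not w5 R w4.
Only serial holds.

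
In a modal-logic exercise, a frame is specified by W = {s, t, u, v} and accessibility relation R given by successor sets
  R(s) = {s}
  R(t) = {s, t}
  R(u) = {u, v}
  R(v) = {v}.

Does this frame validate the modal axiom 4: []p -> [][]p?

Yes

By correspondence theory, 4 is valid on a frame iff R is transitive.
Transitive: yes — every two-step R-path is closed by a direct edge.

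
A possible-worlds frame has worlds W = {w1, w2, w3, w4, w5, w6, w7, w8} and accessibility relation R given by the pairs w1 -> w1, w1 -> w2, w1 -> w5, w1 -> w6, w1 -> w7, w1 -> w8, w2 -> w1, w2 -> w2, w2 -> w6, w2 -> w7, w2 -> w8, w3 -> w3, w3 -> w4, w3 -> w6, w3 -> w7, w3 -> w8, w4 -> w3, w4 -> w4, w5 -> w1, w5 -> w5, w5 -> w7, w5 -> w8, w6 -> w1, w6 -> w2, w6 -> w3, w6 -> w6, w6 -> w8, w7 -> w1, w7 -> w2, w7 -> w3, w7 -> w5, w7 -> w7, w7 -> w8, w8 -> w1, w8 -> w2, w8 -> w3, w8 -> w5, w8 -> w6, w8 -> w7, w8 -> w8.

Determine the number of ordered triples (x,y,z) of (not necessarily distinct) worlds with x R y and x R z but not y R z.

Enumerating: (w1,w2,w5), (w1,w5,w2), (w1,w5,w6), (w1,w6,w5), (w1,w6,w7), (w1,w7,w6), (w2,w6,w7), (w2,w7,w6), (w3,w4,w6), (w3,w4,w7), (w3,w4,w8), (w3,w6,w4), … and 28 more.
Total: 40.

40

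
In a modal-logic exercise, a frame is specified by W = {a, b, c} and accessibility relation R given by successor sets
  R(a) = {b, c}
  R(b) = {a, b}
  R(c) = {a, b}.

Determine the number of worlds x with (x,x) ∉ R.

Enumerating: a, c.

2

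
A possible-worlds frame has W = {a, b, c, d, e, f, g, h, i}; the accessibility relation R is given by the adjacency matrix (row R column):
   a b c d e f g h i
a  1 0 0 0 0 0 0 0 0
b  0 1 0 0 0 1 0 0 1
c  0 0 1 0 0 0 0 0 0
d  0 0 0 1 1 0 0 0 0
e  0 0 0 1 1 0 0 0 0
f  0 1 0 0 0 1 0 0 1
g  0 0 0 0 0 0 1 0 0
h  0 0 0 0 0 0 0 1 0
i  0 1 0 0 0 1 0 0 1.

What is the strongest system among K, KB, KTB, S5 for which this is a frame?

S5

Symmetric (axiom B): yes — every pair in R has its reverse in R.
Reflexive (axiom T): yes — every world is R-related to itself.
Euclidean (axiom 5): yes — any two successors of a common world are R-related.
So F validates K, KB, KTB, S5. The strongest is S5.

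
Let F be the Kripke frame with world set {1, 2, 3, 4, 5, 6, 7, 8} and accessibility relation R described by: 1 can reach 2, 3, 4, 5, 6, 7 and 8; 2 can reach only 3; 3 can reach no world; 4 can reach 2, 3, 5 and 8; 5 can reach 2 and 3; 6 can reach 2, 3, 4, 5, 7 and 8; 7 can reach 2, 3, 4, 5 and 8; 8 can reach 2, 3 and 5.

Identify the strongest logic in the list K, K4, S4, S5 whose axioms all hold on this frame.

K4

Transitive (axiom 4): yes — every two-step R-path is closed by a direct edge.
Reflexive (axiom T): no — 1 is not related to itself.
Euclidean (axiom 5): no — 1 R 2 and 1 R 4, but not 2 R 4.
So F validates K, K4; S4 would additionally require R to be reflexive. The strongest is K4.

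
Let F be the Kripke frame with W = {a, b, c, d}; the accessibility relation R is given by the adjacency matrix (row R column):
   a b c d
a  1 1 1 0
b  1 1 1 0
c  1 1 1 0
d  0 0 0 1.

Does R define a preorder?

Yes

Reflexive: yes — every world is R-related to itself.
Transitive: yes — every two-step R-path is closed by a direct edge.
So R is a preorder.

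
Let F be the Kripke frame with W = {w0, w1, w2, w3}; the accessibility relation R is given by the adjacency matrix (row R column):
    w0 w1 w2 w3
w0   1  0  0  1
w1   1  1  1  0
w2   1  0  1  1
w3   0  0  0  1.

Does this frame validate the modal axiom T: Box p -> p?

Yes

By correspondence theory, T is valid on a frame iff R is reflexive.
Reflexive: yes — every world is R-related to itself.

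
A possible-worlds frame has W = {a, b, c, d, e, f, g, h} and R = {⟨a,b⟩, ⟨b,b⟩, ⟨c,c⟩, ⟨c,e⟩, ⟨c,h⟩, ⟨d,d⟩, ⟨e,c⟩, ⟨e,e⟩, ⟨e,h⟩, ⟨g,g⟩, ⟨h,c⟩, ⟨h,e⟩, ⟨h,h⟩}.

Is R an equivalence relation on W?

No

Reflexive: no — a is not related to itself.
Symmetric: no — a R b but not b R a.
Transitive: yes — every two-step R-path is closed by a direct edge.
So R is not an equivalence relation.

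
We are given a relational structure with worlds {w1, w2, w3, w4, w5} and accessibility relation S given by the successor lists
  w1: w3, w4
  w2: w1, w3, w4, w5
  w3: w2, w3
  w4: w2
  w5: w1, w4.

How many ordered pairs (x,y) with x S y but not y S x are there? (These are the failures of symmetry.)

6

Enumerating: (w1,w3), (w1,w4), (w2,w1), (w2,w5), (w5,w1), (w5,w4).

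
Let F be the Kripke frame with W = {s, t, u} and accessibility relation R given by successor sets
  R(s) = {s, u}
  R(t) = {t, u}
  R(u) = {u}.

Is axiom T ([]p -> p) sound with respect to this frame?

Yes

The schema T characterises exactly the reflexive frames.
Reflexive: yes — every world is R-related to itself.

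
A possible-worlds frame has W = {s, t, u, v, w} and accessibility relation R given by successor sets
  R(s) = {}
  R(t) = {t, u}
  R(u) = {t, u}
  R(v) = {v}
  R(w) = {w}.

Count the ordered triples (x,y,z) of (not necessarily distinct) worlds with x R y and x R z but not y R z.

R is Euclidean; there are no such tuples.

0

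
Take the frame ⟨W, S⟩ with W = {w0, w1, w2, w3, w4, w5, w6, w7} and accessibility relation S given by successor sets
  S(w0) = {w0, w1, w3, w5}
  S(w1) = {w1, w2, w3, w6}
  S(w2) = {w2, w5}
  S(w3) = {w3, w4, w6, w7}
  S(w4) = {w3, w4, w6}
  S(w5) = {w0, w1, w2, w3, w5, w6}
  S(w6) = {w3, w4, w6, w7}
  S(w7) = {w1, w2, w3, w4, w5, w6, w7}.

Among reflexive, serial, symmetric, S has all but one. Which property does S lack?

symmetric

Reflexive: yes — every world is S-related to itself.
Serial: yes — every world has a successor (e.g. w0 S w0).
Symmetric: no — w0 S w1 but not w1 S w0.
Only symmetric fails.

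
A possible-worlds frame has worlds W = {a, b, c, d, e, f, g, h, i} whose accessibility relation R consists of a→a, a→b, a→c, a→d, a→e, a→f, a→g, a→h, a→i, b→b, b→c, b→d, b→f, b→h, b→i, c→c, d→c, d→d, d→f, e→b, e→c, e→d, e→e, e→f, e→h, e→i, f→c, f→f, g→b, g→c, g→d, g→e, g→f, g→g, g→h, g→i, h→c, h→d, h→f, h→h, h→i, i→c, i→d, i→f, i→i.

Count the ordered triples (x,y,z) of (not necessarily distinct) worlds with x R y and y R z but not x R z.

0

R is transitive; there are no such tuples.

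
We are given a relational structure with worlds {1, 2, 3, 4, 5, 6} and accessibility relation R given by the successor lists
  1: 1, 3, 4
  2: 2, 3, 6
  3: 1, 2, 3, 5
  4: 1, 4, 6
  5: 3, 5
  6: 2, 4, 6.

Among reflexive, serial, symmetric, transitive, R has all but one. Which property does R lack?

transitive

Reflexive: yes — every world is R-related to itself.
Serial: yes — every world has a successor (e.g. 1 R 1).
Symmetric: yes — every pair in R has its reverse in R.
Transitive: no — 1 R 3 and 3 R 2, but not 1 R 2.
Only transitive fails.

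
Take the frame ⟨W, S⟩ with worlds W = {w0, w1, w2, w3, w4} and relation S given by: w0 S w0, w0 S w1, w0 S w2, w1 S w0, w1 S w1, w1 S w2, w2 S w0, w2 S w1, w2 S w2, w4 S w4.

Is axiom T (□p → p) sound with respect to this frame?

No

By correspondence theory, T is valid on a frame iff S is reflexive.
Reflexive: no — w3 is not related to itself.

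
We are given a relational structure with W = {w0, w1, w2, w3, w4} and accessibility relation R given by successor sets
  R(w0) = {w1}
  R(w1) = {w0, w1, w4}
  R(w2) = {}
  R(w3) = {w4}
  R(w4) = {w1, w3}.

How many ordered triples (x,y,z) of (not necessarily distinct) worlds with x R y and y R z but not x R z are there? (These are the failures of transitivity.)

Enumerating: (w0,w1,w0), (w0,w1,w4), (w1,w4,w3), (w3,w4,w1), (w3,w4,w3), (w4,w1,w0), (w4,w1,w4), (w4,w3,w4).

8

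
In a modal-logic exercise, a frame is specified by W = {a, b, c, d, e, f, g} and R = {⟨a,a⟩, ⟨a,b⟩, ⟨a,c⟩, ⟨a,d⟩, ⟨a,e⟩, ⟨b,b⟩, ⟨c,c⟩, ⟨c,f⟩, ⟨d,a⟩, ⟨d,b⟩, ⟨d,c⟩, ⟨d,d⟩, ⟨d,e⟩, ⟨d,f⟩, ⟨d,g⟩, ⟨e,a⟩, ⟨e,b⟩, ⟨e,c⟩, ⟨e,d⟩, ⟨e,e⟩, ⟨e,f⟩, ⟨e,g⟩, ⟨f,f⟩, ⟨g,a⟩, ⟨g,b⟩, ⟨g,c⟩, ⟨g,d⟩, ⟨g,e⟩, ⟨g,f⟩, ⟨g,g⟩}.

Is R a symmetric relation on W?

Symmetric: no — a R b but not b R a.

No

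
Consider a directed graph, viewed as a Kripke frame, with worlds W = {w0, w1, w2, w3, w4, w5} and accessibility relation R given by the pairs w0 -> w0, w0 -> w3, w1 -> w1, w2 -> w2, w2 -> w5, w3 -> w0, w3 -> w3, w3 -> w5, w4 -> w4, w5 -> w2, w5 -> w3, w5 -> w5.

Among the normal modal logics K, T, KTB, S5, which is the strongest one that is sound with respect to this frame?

KTB

Reflexive (axiom T): yes — every world is R-related to itself.
Symmetric (axiom B): yes — every pair in R has its reverse in R.
Euclidean (axiom 5): no — w3 R w0 and w3 R w5, but not w0 R w5.
So F validates K, T, KTB; S5 would additionally require R to be Euclidean. The strongest is KTB.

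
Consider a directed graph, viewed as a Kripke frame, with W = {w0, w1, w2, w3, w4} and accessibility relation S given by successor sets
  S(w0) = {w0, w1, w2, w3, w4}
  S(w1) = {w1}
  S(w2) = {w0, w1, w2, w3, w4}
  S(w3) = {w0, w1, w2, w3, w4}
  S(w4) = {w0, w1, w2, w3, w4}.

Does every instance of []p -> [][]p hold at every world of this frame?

Yes

The schema 4 characterises exactly the transitive frames.
Transitive: yes — every two-step S-path is closed by a direct edge.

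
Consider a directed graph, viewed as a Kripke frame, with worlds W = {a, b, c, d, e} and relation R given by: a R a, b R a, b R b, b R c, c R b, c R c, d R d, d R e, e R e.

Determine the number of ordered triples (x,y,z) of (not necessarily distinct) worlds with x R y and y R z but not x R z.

1

Enumerating: (c,b,a).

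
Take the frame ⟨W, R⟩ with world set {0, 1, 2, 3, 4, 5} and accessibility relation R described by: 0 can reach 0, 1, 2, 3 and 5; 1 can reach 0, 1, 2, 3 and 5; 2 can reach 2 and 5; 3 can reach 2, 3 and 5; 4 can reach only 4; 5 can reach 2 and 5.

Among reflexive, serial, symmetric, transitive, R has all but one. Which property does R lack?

Reflexive: yes — every world is R-related to itself.
Serial: yes — every world has a successor (e.g. 0 R 0).
Symmetric: no — 0 R 2 but not 2 R 0.
Transitive: yes — every two-step R-path is closed by a direct edge.
Only symmetric fails.

symmetric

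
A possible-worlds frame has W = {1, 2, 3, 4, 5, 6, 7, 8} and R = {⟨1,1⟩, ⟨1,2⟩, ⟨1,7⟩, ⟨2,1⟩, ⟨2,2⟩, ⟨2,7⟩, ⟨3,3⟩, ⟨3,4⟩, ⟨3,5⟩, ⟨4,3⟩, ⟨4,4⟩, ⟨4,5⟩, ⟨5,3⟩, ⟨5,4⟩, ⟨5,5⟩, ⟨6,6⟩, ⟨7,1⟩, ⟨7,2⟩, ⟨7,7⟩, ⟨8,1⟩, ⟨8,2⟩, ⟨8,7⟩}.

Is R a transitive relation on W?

Yes

Transitive: yes — every two-step R-path is closed by a direct edge.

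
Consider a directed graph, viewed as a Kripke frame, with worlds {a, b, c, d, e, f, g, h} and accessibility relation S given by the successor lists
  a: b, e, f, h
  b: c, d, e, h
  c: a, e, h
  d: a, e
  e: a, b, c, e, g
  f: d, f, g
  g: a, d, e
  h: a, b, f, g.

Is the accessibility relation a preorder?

Reflexive: no — a is not related to itself.
Transitive: no — a S b and b S c, but not a S c.
So S is not a preorder.

No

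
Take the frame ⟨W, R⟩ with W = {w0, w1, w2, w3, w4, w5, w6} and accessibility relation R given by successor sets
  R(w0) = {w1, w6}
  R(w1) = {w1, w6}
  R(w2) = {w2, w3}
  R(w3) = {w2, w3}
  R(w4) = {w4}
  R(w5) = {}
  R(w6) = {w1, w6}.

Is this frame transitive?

Transitive: yes — every two-step R-path is closed by a direct edge.

Yes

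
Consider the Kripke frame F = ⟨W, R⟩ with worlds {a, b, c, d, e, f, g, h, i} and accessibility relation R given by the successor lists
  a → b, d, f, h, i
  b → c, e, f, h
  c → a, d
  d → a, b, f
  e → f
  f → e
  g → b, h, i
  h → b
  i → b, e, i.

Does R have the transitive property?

Transitive: no — a R b and b R c, but not a R c.

No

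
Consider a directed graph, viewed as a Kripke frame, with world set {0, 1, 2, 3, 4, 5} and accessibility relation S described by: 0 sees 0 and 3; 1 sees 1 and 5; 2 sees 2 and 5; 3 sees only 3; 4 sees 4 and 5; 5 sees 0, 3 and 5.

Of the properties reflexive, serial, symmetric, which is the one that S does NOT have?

symmetric

Reflexive: yes — every world is S-related to itself.
Serial: yes — every world has a successor (e.g. 0 S 0).
Symmetric: no — 0 S 3 but not 3 S 0.
Only symmetric fails.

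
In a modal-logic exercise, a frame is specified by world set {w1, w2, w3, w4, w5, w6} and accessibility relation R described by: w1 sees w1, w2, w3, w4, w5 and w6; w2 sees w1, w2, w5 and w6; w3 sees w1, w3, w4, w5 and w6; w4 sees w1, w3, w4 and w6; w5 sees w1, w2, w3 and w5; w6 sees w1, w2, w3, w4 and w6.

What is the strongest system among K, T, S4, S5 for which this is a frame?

T

Reflexive (axiom T): yes — every world is R-related to itself.
Transitive (axiom 4): no — w2 R w1 and w1 R w3, but not w2 R w3.
Euclidean (axiom 5): no — w1 R w2 and w1 R w3, but not w2 R w3.
So F validates K, T; S4 would additionally require R to be transitive. The strongest is T.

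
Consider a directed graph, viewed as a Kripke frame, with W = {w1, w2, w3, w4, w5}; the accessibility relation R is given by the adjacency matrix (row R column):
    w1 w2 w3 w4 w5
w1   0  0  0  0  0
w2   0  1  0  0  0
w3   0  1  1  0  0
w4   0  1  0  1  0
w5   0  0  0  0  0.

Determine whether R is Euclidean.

Euclidean: no — w3 R w2 and w3 R w3, but not w2 R w3.

No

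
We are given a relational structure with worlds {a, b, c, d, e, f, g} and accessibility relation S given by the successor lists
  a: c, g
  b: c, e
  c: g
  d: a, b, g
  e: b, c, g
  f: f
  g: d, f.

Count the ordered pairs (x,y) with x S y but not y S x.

Enumerating: (a,c), (a,g), (b,c), (c,g), (d,a), (d,b), (e,c), (e,g), (g,f).

9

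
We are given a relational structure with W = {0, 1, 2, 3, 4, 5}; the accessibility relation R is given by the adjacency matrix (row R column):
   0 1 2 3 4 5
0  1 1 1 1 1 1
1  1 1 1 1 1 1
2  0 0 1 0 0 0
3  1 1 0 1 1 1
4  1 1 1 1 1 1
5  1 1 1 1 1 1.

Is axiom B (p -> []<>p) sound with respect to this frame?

No

By correspondence theory, B is valid on a frame iff R is symmetric.
Symmetric: no — 0 R 2 but not 2 R 0.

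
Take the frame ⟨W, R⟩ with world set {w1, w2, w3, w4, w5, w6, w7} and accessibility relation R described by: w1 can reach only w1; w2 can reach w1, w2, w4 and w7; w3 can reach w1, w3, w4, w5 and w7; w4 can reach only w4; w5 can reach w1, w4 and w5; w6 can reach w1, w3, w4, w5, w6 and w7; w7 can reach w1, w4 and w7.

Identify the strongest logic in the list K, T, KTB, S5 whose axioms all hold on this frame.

T

Reflexive (axiom T): yes — every world is R-related to itself.
Symmetric (axiom B): no — w2 R w1 but not w1 R w2.
Euclidean (axiom 5): no — w2 R w1 and w2 R w4, but not w1 R w4.
So F validates K, T; KTB would additionally require R to be symmetric. The strongest is T.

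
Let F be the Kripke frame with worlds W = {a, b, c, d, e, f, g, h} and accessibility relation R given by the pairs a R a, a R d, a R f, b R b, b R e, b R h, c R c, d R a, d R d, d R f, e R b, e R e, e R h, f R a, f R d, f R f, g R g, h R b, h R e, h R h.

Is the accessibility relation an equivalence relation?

Yes

Reflexive: yes — every world is R-related to itself.
Symmetric: yes — every pair in R has its reverse in R.
Transitive: yes — every two-step R-path is closed by a direct edge.
So R is an equivalence relation.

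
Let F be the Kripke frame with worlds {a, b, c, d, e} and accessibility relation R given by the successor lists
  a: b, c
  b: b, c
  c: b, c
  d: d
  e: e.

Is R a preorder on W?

No

Reflexive: no — a is not related to itself.
Transitive: yes — every two-step R-path is closed by a direct edge.
So R is not a preorder.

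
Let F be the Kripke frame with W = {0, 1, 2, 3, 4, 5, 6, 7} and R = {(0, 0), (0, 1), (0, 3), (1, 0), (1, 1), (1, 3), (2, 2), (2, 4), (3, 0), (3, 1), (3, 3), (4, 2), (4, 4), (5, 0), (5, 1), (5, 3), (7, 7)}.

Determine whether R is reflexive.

No

Reflexive: no — 5 is not related to itself.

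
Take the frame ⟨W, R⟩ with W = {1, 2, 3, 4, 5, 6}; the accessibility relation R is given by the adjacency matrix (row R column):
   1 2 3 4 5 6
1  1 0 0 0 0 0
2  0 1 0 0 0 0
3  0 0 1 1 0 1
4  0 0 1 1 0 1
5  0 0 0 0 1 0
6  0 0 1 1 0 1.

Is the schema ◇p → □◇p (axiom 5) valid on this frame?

Yes

The schema 5 characterises exactly the Euclidean frames.
Euclidean: yes — any two successors of a common world are R-related.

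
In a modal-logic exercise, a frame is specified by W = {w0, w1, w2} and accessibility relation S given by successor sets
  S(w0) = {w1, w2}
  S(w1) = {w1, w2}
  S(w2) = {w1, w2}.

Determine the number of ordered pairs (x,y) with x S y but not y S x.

Enumerating: (w0,w1), (w0,w2).

2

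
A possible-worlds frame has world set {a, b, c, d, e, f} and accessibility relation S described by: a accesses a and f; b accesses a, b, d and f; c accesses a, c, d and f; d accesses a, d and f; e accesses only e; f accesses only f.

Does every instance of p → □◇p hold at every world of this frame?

Axiom B corresponds to the accessibility relation being symmetric.
Symmetric: no — a S f but not f S a.

No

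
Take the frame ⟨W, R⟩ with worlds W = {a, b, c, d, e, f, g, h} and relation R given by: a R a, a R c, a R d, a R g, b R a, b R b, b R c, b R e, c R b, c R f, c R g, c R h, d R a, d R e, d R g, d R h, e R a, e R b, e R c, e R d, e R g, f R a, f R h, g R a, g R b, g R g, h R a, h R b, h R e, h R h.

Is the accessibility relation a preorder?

Reflexive: no — c is not related to itself.
Transitive: no — a R c and c R b, but not a R b.
So R is not a preorder.

No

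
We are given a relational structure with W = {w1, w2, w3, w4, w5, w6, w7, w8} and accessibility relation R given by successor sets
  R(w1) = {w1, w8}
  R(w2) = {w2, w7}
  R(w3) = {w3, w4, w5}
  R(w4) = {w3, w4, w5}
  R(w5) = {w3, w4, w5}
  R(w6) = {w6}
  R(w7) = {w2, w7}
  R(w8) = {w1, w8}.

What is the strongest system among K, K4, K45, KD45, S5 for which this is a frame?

Transitive (axiom 4): yes — every two-step R-path is closed by a direct edge.
Euclidean (axiom 5): yes — any two successors of a common world are R-related.
Serial (axiom D): yes — every world has a successor (e.g. w1 R w1).
Reflexive (axiom T): yes — every world is R-related to itself.
So F validates K, K4, K45, KD45, S5. The strongest is S5.

S5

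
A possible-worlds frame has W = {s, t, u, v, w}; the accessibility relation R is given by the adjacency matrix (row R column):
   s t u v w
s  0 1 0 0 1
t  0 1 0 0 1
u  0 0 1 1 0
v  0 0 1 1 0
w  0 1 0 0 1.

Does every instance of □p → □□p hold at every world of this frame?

The schema 4 characterises exactly the transitive frames.
Transitive: yes — every two-step R-path is closed by a direct edge.

Yes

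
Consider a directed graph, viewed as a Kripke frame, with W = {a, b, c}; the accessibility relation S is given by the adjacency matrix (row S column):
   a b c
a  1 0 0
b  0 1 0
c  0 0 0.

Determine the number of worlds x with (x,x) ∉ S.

Enumerating: c.

1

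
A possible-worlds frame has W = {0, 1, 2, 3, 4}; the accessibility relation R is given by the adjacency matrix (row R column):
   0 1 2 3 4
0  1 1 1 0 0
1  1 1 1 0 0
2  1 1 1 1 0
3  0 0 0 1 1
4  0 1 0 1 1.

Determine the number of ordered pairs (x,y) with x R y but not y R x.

2

Enumerating: (2,3), (4,1).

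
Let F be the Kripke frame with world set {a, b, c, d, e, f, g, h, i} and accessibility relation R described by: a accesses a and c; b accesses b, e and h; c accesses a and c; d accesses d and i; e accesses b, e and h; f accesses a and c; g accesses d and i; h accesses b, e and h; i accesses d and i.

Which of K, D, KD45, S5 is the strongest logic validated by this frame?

Serial (axiom D): yes — every world has a successor (e.g. a R a).
Euclidean (axiom 5): yes — any two successors of a common world are R-related.
Transitive (axiom 4): yes — every two-step R-path is closed by a direct edge.
Reflexive (axiom T): no — f is not related to itself.
So F validates K, D, KD45; S5 would additionally require R to be reflexive. The strongest is KD45.

KD45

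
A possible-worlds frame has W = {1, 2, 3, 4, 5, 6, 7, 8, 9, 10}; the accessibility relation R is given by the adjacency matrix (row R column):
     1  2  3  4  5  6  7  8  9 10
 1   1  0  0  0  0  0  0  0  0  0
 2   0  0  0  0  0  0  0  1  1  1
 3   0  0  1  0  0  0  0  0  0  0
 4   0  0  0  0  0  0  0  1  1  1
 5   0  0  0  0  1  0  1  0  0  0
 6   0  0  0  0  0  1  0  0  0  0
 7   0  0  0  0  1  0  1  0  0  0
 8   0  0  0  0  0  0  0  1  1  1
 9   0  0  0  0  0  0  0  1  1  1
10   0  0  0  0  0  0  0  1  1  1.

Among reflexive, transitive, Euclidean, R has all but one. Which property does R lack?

Reflexive: no — 2 is not related to itself.
Transitive: yes — every two-step R-path is closed by a direct edge.
Euclidean: yes — any two successors of a common world are R-related.
Only reflexive fails.

reflexive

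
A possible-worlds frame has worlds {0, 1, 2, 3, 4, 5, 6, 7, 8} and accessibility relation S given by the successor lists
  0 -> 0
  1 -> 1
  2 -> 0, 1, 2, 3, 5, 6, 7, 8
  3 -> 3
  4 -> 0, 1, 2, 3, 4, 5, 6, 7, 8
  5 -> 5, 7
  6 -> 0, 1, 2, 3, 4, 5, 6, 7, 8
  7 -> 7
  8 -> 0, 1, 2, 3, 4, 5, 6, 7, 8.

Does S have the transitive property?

No

Transitive: no — 2 S 6 and 6 S 4, but not 2 S 4.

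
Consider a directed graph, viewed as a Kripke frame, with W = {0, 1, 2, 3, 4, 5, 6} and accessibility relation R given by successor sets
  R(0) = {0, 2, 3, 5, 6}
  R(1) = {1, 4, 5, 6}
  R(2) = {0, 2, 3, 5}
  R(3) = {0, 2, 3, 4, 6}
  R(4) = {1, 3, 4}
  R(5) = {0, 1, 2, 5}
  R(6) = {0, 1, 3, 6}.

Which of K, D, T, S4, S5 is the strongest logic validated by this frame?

T

Serial (axiom D): yes — every world has a successor (e.g. 0 R 0).
Reflexive (axiom T): yes — every world is R-related to itself.
Transitive (axiom 4): no — 0 R 3 and 3 R 4, but not 0 R 4.
Euclidean (axiom 5): no — 0 R 2 and 0 R 6, but not 2 R 6.
So F validates K, D, T; S4 would additionally require R to be transitive. The strongest is T.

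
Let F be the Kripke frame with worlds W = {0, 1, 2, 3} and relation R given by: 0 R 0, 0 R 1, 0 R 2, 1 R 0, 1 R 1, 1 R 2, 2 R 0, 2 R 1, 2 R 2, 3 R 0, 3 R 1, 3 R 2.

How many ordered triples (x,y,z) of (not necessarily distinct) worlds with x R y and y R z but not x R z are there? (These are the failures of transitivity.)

R is transitive; there are no such tuples.

0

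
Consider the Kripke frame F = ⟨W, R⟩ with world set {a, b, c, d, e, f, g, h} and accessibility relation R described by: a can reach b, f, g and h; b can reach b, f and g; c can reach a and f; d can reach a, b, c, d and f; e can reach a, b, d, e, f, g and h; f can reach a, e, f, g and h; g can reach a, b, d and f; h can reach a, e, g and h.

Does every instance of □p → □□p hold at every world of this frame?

The schema 4 characterises exactly the transitive frames.
Transitive: no — a R f and f R e, but not a R e.

No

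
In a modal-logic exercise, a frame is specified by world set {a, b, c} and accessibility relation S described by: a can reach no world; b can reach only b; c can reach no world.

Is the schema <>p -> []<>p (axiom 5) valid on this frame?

The schema 5 characterises exactly the Euclidean frames.
Euclidean: yes — any two successors of a common world are S-related.

Yes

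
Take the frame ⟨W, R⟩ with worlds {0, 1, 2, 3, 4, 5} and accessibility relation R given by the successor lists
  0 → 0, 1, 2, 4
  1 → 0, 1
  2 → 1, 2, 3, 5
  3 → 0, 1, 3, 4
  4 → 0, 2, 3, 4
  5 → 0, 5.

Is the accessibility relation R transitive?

No

Transitive: no — 0 R 2 and 2 R 3, but not 0 R 3.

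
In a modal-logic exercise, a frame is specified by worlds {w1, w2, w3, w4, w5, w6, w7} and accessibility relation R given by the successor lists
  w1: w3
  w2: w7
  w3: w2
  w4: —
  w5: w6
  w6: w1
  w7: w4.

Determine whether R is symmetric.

No

Symmetric: no — w1 R w3 but not w3 R w1.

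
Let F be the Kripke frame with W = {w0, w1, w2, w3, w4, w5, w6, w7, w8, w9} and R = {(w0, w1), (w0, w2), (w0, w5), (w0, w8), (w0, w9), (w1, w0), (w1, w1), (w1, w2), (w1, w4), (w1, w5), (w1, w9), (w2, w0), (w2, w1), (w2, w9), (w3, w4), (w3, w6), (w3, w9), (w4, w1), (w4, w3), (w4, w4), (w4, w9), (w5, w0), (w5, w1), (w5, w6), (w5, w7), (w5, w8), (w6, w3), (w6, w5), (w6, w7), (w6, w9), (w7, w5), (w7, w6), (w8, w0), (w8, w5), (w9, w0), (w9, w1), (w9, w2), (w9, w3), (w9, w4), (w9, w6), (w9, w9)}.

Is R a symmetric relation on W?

Symmetric: yes — every pair in R has its reverse in R.

Yes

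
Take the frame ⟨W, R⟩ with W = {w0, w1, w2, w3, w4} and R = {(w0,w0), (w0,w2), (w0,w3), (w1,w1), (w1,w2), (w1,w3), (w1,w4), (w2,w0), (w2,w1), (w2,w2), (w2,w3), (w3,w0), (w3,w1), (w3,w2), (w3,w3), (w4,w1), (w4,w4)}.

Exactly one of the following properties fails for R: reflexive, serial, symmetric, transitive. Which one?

Reflexive: yes — every world is R-related to itself.
Serial: yes — every world has a successor (e.g. w0 R w0).
Symmetric: yes — every pair in R has its reverse in R.
Transitive: no — w0 R w2 and w2 R w1, but not w0 R w1.
Only transitive fails.

transitive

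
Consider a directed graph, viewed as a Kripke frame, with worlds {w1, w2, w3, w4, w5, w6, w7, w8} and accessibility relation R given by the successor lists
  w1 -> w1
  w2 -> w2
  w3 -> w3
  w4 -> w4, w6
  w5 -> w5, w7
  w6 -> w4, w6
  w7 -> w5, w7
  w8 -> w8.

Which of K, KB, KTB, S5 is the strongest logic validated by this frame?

Symmetric (axiom B): yes — every pair in R has its reverse in R.
Reflexive (axiom T): yes — every world is R-related to itself.
Euclidean (axiom 5): yes — any two successors of a common world are R-related.
So F validates K, KB, KTB, S5. The strongest is S5.

S5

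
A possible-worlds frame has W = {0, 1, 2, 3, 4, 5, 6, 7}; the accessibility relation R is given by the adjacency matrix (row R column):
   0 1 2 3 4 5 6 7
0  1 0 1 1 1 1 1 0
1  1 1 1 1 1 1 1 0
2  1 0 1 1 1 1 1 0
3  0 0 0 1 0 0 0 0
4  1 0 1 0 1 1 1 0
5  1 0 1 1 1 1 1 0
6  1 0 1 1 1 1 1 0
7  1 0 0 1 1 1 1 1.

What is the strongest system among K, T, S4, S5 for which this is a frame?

T

Reflexive (axiom T): yes — every world is R-related to itself.
Transitive (axiom 4): no — 4 R 0 and 0 R 3, but not 4 R 3.
Euclidean (axiom 5): no — 0 R 3 and 0 R 2, but not 3 R 2.
So F validates K, T; S4 would additionally require R to be transitive. The strongest is T.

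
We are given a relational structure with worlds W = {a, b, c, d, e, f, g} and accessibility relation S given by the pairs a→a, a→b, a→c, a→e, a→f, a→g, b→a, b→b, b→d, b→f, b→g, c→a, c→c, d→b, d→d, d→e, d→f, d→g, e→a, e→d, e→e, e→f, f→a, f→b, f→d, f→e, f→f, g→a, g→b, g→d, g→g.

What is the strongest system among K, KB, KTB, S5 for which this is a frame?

Symmetric (axiom B): yes — every pair in S has its reverse in S.
Reflexive (axiom T): yes — every world is S-related to itself.
Euclidean (axiom 5): no — a S b and a S c, but not b S c.
So F validates K, KB, KTB; S5 would additionally require S to be Euclidean. The strongest is KTB.

KTB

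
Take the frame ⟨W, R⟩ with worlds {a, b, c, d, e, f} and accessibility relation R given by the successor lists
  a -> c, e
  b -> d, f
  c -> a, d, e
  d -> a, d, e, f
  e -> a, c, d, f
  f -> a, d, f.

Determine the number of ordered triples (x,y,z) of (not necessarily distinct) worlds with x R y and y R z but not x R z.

20

Enumerating: (a,c,a), (a,c,d), (a,e,a), (a,e,d), (a,e,f), (b,d,a), (b,d,e), (b,f,a), (c,a,c), (c,d,f), (c,e,c), (c,e,f), … and 8 more.
Total: 20.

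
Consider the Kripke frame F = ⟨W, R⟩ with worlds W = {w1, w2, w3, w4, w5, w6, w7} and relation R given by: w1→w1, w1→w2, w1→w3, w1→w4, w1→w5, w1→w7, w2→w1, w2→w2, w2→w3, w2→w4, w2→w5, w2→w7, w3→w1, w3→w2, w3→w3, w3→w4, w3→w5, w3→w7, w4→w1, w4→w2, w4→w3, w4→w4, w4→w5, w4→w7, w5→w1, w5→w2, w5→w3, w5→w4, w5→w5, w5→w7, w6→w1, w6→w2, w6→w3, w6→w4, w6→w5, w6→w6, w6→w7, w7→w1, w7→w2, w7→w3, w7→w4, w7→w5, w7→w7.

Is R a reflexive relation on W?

Yes

Reflexive: yes — every world is R-related to itself.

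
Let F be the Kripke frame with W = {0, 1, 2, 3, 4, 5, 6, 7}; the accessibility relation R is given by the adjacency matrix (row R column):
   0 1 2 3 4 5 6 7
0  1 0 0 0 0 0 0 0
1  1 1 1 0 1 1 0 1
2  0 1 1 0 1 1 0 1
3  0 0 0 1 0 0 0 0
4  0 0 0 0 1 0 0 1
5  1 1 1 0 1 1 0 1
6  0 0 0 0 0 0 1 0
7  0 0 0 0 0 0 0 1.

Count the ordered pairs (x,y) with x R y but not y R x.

9

Enumerating: (1,0), (1,4), (1,7), (2,4), (2,7), (4,7), (5,0), (5,4), (5,7).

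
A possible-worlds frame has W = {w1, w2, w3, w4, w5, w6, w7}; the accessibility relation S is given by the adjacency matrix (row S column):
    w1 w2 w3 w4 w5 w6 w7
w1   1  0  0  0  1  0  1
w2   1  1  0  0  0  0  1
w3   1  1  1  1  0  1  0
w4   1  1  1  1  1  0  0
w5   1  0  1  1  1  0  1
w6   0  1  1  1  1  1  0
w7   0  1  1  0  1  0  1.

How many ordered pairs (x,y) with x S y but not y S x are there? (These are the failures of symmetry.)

11

Enumerating: (w1,w7), (w2,w1), (w3,w1), (w3,w2), (w4,w1), (w4,w2), (w5,w3), (w6,w2), (w6,w4), (w6,w5), (w7,w3).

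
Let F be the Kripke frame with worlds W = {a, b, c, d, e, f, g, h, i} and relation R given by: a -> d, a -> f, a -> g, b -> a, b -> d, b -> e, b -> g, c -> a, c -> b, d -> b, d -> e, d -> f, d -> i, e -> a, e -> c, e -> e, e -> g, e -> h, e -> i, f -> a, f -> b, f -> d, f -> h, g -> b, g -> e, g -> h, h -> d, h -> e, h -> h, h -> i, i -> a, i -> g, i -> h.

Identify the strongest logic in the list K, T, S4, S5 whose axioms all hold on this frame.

K

Reflexive (axiom T): no — a is not related to itself.
Transitive (axiom 4): no — a R d and d R b, but not a R b.
Euclidean (axiom 5): no — a R d and a R g, but not d R g.
So F validates K; T would additionally require R to be reflexive. The strongest is K.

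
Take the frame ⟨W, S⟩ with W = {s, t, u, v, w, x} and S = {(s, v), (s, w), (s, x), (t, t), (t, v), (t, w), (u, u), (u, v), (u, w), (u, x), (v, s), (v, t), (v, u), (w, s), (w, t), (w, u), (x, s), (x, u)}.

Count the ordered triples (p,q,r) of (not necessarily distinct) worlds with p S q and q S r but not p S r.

39

Enumerating: (s,v,s), (s,v,t), (s,v,u), (s,w,s), (s,w,t), (s,w,u), (s,x,s), (s,x,u), (t,v,s), (t,v,u), (t,w,s), (t,w,u), … and 27 more.
Total: 39.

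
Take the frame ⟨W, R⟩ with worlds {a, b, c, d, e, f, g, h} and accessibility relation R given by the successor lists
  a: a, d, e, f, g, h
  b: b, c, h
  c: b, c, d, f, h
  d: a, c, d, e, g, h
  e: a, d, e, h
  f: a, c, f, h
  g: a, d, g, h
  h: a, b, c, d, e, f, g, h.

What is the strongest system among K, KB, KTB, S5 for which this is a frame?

Symmetric (axiom B): yes — every pair in R has its reverse in R.
Reflexive (axiom T): yes — every world is R-related to itself.
Euclidean (axiom 5): no — a R d and a R f, but not d R f.
So F validates K, KB, KTB; S5 would additionally require R to be Euclidean. The strongest is KTB.

KTB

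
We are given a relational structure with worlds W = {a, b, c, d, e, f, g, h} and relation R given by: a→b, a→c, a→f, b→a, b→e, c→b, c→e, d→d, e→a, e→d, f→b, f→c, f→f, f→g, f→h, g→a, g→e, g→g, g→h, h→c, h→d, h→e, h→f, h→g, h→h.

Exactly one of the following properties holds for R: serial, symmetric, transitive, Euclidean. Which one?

Serial: yes — every world has a successor (e.g. a R b).
Symmetric: no — a R c but not c R a.
Transitive: no — a R b and b R e, but not a R e.
Euclidean: no — a R b and a R c, but not b R c.
Only serial holds.

serial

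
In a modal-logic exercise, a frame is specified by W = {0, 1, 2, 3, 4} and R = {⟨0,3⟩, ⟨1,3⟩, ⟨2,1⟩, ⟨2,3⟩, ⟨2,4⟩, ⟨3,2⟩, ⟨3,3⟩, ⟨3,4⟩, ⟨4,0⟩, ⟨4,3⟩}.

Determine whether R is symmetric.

No

Symmetric: no — 0 R 3 but not 3 R 0.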